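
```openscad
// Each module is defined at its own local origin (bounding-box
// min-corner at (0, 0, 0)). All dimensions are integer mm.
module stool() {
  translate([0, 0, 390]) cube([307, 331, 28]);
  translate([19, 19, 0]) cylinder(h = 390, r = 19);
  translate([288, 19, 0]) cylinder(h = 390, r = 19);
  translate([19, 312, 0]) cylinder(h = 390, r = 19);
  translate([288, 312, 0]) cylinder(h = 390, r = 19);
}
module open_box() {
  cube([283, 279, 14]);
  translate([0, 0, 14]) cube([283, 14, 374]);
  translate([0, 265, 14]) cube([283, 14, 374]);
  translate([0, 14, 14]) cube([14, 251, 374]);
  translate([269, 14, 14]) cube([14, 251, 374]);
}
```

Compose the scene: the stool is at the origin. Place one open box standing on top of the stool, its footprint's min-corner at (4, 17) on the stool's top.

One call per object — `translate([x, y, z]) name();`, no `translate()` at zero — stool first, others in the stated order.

stool();
translate([4, 17, 418]) open_box();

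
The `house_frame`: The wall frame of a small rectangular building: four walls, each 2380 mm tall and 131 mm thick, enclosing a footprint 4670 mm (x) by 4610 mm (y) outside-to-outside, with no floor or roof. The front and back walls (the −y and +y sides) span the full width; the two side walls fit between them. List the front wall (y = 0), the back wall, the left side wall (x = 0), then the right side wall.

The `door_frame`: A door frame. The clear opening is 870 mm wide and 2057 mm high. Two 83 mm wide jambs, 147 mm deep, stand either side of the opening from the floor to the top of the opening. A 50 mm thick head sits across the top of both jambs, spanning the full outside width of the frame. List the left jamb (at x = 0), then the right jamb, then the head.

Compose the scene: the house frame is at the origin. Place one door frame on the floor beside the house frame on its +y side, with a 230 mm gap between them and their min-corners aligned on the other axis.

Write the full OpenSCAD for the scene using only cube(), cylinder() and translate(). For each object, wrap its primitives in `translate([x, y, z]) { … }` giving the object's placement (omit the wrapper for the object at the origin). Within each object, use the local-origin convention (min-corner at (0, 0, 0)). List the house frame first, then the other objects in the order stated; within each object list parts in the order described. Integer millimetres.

cube([4670, 131, 2380]);
translate([0, 4479, 0]) cube([4670, 131, 2380]);
translate([0, 131, 0]) cube([131, 4348, 2380]);
translate([4539, 131, 0]) cube([131, 4348, 2380]);
translate([0, 4840, 0]) {
  cube([83, 147, 2057]);
  translate([953, 0, 0]) cube([83, 147, 2057]);
  translate([0, 0, 2057]) cube([1036, 147, 50]);
}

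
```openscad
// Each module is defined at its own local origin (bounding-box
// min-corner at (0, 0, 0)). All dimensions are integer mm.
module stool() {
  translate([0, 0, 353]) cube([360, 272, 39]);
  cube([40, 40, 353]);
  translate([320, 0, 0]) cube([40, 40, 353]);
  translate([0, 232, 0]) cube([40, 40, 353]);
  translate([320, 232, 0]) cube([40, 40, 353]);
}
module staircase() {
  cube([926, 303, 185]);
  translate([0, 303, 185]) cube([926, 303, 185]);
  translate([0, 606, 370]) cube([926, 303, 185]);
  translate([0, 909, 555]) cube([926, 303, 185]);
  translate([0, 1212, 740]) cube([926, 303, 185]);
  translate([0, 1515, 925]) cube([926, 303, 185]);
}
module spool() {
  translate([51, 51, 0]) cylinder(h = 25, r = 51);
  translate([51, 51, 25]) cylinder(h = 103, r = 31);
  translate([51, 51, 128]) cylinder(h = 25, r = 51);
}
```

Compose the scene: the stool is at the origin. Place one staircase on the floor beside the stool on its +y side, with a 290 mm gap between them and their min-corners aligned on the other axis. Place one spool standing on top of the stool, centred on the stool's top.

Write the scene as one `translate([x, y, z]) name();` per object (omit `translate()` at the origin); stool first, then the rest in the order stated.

stool();
translate([0, 562, 0]) staircase();
translate([129, 85, 392]) spool();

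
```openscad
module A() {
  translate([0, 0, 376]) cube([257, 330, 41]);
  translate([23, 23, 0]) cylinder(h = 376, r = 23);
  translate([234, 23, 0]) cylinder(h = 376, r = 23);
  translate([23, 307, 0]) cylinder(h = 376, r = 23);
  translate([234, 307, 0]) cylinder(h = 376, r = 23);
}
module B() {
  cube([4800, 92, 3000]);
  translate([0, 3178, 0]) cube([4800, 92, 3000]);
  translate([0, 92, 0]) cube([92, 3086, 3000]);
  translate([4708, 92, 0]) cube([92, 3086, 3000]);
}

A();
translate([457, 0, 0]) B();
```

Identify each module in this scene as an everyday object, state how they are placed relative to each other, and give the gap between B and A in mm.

The house frame's nearest face is 200 mm from the stool's +x face.

A is a stool. B is a house frame. The house frame is on the floor beside the stool on its +x side. The gap between the house frame and the stool is 200 mm.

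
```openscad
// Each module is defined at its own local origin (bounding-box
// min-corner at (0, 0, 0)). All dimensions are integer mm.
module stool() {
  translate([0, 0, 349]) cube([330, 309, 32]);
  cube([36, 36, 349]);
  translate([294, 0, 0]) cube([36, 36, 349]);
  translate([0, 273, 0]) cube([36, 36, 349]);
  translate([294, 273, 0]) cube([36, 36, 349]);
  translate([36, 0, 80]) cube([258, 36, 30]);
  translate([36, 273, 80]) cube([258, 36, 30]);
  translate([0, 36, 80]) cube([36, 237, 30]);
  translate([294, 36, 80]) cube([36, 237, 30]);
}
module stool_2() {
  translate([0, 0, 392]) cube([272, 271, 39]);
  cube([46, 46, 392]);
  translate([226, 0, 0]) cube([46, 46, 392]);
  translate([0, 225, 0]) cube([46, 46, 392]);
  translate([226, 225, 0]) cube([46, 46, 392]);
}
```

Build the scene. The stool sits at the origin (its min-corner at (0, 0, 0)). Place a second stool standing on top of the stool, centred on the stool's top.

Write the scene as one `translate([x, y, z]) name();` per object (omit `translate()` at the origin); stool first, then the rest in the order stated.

stool();
translate([29, 19, 381]) stool_2();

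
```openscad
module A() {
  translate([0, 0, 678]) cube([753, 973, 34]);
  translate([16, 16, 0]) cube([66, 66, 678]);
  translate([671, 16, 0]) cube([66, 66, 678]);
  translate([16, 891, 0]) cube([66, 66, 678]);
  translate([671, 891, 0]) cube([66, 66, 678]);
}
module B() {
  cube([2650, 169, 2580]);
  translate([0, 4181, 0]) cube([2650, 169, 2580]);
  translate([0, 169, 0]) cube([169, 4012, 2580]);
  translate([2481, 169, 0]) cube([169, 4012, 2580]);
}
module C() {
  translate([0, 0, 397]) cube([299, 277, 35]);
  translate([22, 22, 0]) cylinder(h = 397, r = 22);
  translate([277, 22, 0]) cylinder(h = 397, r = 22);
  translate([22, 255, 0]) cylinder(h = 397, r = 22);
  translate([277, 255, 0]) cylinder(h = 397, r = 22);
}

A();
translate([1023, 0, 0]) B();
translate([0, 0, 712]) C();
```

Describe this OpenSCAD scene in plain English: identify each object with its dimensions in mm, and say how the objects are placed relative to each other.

A is a table: top 753 mm (x) × 973 mm (y), 34 mm thick, upper face at z = 712 mm, on four 66×66 mm square legs, each inset 16 mm from the nearest pair of top edges, running from z = 0 to the bottom of the top.

B is a box-shaped house frame (walls only): outside footprint 2650×4350 mm, wall height 2580 mm, wall thickness 169 mm. The two y-facing walls run the full x-width; the two x-facing walls fit between the inner faces of the y-facing walls.

C is a four-legged stool. The seat is 299×277 mm, 35 mm thick, top at z = 432 mm. It stands on four round legs, each 44 mm in diameter, from z = 0 to the seat underside, each leg's axis is inset half a diameter from the nearest pair of seat edges (so the leg's bounding box is flush with the corner).

The house frame is on the floor beside the table on its +x side. The stool is on top of the table.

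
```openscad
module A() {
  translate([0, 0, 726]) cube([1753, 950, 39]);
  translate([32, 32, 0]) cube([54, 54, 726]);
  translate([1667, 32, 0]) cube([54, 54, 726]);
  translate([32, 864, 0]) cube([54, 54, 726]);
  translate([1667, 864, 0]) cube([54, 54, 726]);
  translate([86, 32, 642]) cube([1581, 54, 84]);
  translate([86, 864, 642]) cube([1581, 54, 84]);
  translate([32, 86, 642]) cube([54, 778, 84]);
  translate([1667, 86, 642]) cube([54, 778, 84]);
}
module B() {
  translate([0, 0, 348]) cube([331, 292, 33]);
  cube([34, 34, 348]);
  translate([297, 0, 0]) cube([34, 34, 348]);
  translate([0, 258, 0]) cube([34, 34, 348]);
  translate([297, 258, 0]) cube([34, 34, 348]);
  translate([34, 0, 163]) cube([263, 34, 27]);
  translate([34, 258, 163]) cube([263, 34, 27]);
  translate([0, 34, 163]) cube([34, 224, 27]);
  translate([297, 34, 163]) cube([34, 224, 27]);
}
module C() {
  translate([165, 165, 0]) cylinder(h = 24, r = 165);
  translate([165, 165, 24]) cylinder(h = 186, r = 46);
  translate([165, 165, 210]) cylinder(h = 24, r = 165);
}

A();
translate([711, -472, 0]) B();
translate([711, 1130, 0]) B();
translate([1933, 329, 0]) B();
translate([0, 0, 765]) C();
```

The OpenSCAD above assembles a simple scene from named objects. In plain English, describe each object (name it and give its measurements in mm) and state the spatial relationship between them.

A is a table with a 1753×950 mm rectangular top, 39 mm thick, top surface at z = 765 mm, supported by four 54×54 mm square legs, each inset 32 mm from the nearest pair of top edges, running from the floor. Four apron rails, 54 mm thick and 84 mm tall, run between adjacent legs with their top edges flush with the underside of the top and their outer faces flush with the legs' outer faces.

B is a four-legged stool. The seat is 331×292 mm, 33 mm thick, top at z = 381 mm. It stands on four square legs, each 34×34 mm in cross-section, from z = 0 to the seat underside, each flush with a corner of the seat. Four stretchers, 34 mm wide and 27 mm tall, connect adjacent legs with their undersides at z = 163 mm, each running between the inner faces of the legs it joins and aligned with the legs' outer faces on the other axis.

C is a spool: two coaxial disc flanges of radius 165 mm and thickness 24 mm, joined by a core cylinder of radius 46 mm and height 186 mm. The lower flange rests on z = 0 and the three cylinders share a vertical axis.

Three stools sit around the table at the −y, +y, +x sides. The spool is on top of the table.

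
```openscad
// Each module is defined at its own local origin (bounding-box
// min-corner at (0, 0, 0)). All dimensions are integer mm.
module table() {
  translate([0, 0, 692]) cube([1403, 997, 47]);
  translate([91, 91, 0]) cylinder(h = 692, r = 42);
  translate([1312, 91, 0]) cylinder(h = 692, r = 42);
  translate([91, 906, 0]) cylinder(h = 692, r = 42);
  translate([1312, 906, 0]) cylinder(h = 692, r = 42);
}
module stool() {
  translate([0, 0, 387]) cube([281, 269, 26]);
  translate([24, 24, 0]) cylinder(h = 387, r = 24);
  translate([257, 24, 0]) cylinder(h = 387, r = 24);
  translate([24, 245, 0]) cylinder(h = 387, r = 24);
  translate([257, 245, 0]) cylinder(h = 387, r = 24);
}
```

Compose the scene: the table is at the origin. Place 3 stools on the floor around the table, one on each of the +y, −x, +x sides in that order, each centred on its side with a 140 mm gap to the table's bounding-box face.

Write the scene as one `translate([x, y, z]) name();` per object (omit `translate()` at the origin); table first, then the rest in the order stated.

table();
translate([561, 1137, 0]) stool();
translate([-421, 364, 0]) stool();
translate([1543, 364, 0]) stool();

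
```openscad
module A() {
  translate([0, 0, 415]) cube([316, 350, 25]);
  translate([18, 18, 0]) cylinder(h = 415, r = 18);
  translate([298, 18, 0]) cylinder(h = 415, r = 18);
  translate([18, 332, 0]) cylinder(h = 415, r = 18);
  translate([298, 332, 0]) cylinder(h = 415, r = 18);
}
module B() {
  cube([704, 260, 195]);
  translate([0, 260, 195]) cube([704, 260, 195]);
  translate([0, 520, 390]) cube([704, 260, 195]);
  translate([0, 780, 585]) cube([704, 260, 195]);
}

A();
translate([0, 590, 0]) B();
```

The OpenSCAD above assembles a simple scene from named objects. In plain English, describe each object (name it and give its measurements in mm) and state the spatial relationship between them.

A is a four-legged stool. The seat is a 316×350×25 mm slab whose top surface is at z = 440 mm; four round legs, each 36 mm in diameter, run from the floor (z = 0) to the underside of the seat, each leg's axis is inset half a diameter from the nearest pair of seat edges (so the leg's bounding box is flush with the corner).

B is a straight staircase of 4 solid steps. Each step is 704 mm wide (x), 260 mm deep (y, the going) and 195 mm tall (the rise). The first step rests on the floor; each subsequent step sits one going further in +y and one rise higher in +z, directly behind and above the previous step with no overlap.

The staircase is on the floor beside the stool on its +y side.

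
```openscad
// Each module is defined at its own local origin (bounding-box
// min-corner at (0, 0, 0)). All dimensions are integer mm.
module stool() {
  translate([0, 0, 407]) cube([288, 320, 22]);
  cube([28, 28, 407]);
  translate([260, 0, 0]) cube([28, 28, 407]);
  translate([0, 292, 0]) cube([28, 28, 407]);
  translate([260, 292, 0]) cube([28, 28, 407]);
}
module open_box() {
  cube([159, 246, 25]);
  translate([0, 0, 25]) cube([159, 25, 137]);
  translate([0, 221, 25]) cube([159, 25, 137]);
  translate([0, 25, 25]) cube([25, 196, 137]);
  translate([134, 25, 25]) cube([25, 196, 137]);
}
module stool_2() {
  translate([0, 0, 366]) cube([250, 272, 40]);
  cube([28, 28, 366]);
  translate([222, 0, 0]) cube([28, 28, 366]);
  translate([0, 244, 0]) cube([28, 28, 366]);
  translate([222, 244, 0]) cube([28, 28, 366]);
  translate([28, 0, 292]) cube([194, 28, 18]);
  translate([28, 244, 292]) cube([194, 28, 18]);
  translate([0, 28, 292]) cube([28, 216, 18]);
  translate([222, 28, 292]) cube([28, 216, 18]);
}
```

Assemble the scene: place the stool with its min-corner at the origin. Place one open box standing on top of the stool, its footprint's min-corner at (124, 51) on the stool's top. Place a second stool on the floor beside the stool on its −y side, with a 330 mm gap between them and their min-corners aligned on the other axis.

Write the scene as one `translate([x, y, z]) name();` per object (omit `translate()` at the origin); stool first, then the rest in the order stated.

stool();
translate([124, 51, 429]) open_box();
translate([0, -602, 0]) stool_2();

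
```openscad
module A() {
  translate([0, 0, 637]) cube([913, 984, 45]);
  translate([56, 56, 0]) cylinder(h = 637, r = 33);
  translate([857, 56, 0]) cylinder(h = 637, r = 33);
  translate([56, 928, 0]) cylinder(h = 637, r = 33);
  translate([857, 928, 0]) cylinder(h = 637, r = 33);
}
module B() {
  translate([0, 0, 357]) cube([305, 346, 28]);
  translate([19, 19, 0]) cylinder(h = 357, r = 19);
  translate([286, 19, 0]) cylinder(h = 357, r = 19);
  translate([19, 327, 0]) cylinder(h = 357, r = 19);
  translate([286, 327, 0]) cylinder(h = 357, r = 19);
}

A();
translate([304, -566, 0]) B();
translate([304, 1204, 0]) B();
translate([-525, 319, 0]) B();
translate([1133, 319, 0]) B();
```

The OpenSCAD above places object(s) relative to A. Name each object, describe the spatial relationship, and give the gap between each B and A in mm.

A is a table. B is a stool. Four stools sit around the table at the −y, +y, −x, +x sides. The gap between each stool and the table is 220 mm.

Each stool's nearest face is 220 mm from the table's bounding box.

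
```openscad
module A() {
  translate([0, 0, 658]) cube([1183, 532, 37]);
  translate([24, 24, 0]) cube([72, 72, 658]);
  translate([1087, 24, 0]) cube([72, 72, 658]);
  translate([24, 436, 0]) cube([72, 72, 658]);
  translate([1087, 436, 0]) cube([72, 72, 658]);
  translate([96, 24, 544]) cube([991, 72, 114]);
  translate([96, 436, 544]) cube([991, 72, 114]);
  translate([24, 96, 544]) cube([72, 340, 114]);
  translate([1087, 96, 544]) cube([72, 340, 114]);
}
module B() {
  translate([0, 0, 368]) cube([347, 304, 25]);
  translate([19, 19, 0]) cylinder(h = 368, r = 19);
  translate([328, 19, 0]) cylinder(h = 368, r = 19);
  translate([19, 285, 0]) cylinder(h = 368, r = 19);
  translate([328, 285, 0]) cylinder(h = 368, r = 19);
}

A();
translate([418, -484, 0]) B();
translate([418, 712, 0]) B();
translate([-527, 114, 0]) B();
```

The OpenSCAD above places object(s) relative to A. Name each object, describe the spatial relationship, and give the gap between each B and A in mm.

Each stool's nearest face is 180 mm from the table's bounding box.

A is a table. B is a stool. Three stools sit around the table at the −y, +y, −x sides. The gap between each stool and the table is 180 mm.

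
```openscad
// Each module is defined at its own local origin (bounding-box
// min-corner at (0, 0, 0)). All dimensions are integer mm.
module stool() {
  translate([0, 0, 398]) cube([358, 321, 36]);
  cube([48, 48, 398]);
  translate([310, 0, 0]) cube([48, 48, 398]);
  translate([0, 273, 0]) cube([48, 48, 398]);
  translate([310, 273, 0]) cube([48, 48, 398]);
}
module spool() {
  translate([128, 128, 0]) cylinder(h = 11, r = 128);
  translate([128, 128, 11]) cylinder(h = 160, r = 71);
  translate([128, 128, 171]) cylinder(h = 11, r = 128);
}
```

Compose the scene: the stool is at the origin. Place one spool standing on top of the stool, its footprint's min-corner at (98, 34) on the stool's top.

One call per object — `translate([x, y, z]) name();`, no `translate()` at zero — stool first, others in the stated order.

stool();
translate([98, 34, 434]) spool();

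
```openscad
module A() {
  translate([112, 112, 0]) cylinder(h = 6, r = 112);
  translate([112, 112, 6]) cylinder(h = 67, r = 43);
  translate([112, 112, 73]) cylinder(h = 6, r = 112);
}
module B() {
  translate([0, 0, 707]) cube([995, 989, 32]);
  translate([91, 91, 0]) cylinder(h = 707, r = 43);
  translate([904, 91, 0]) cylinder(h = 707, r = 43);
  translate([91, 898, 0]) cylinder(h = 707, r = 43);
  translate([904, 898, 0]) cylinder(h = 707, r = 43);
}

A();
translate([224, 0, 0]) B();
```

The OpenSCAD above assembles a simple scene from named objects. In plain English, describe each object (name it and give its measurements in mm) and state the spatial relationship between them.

A is a spool: two coaxial disc flanges of radius 112 mm and thickness 6 mm, joined by a core cylinder of radius 43 mm and height 67 mm. The lower flange rests on z = 0 and the three cylinders share a vertical axis.

B is a rectangular dining table. The top is 995×989×32 mm with its upper surface at z = 739 mm. It stands on four round legs of 86 mm diameter, each leg's bounding box inset 48 mm from the nearest pair of top edges, running from the floor to the underside of the top.

The table is against the spool's +x side, with their −y faces flush.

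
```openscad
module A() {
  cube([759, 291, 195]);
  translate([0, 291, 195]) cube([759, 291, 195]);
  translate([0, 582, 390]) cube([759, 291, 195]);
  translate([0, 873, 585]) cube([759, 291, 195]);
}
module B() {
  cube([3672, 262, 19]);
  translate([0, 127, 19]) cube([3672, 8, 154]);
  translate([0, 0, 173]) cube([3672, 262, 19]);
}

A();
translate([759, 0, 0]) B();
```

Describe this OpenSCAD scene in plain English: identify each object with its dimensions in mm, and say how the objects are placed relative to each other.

A is a straight staircase of 4 solid steps. Each step is 759 mm wide (x), 291 mm deep (y, the going) and 195 mm tall (the rise). The first step rests on the floor; each subsequent step sits one going further in +y and one rise higher in +z, directly behind and above the previous step with no overlap.

B is an I-beam lying along x, 3672 mm long. Overall section height 192 mm. Two flanges 262 mm wide (y) and 19 mm thick, one on the floor and one at the top; a web 8 mm thick runs between them, centred on the flange width.

The I-beam is against the staircase's +x side, with their −y faces flush.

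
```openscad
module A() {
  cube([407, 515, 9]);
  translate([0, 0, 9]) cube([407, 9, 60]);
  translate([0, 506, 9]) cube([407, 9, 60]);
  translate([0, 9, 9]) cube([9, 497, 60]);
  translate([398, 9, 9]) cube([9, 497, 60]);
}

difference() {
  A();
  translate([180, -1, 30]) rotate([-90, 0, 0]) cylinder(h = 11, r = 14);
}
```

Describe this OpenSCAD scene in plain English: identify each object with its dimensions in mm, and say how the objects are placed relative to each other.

A is an open storage box with external size 407×515×69 mm and wall thickness 9 mm (the base is also 9 mm thick). The base covers the whole footprint; the four walls stand on the base, with the y-facing walls full-width and the x-facing walls fitting between their inner faces.

The open box has a circular hole of radius 14 mm through its front wall, centred at (x = 180, z = 30).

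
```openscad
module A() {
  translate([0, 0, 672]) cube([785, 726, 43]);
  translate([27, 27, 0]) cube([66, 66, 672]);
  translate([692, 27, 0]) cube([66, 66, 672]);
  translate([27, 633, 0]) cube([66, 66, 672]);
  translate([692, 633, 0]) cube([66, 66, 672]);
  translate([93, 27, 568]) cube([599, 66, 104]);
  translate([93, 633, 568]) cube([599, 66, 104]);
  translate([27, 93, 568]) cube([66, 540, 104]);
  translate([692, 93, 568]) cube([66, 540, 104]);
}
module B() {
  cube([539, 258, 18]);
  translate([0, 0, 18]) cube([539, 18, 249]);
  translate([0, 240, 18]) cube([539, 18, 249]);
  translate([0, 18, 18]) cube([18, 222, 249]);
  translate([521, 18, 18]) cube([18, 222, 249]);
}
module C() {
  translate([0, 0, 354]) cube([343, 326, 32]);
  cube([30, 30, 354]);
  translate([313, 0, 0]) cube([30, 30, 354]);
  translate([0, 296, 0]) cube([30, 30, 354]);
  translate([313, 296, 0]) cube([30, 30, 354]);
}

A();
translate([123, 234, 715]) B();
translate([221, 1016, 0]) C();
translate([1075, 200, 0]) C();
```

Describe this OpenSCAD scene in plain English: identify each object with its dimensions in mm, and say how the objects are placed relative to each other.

A is a table with a 785×726 mm rectangular top, 43 mm thick, top surface at z = 715 mm, supported by four 66×66 mm square legs, each inset 27 mm from the nearest pair of top edges, running from the floor. Four apron rails, 66 mm thick and 104 mm tall, run between adjacent legs with their top edges flush with the underside of the top and their outer faces flush with the legs' outer faces.

B is an open storage box with external size 539×258×267 mm and wall thickness 18 mm (the base is also 18 mm thick). The base covers the whole footprint; the four walls stand on the base, with the y-facing walls full-width and the x-facing walls fitting between their inner faces.

C is a four-legged stool. The seat is 343×326 mm, 32 mm thick, top at z = 386 mm. It stands on four square legs, each 30×30 mm in cross-section, from z = 0 to the seat underside, each flush with a corner of the seat.

The open box is on top of the table, centred. Two stools sit around the table at the +y, +x sides.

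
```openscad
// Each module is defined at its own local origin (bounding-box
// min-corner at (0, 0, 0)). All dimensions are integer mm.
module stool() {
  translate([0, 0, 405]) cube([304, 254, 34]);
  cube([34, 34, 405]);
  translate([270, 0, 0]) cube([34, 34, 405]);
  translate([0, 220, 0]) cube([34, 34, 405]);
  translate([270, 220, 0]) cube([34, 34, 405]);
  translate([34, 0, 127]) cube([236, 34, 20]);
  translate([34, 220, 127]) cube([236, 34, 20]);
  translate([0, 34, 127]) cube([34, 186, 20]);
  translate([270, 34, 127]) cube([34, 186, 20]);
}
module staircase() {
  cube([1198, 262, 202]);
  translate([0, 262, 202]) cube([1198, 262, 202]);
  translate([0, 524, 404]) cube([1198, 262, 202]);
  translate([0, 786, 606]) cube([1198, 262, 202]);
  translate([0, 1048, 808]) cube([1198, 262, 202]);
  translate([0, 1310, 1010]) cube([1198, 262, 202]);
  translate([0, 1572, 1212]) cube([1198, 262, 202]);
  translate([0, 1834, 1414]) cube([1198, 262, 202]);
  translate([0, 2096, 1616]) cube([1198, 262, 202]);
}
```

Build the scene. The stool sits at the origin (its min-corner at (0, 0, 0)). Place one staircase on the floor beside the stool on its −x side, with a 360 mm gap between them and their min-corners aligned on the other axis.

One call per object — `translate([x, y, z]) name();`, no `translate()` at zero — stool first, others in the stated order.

stool();
translate([-1558, 0, 0]) staircase();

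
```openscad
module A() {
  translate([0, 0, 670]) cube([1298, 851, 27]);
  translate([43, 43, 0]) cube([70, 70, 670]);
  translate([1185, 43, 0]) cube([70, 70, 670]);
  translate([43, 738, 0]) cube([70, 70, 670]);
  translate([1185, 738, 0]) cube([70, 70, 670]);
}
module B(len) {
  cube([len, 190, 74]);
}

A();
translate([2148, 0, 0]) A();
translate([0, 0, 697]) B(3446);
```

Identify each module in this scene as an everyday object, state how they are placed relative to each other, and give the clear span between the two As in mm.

Second table starts at x = 2148; first ends at x = 1298; clear span = 2148 − 1298 = 850 mm.

A is a table. B is a beam. A beam spans the tops of two tables. The clear span between the two tables is 850 mm.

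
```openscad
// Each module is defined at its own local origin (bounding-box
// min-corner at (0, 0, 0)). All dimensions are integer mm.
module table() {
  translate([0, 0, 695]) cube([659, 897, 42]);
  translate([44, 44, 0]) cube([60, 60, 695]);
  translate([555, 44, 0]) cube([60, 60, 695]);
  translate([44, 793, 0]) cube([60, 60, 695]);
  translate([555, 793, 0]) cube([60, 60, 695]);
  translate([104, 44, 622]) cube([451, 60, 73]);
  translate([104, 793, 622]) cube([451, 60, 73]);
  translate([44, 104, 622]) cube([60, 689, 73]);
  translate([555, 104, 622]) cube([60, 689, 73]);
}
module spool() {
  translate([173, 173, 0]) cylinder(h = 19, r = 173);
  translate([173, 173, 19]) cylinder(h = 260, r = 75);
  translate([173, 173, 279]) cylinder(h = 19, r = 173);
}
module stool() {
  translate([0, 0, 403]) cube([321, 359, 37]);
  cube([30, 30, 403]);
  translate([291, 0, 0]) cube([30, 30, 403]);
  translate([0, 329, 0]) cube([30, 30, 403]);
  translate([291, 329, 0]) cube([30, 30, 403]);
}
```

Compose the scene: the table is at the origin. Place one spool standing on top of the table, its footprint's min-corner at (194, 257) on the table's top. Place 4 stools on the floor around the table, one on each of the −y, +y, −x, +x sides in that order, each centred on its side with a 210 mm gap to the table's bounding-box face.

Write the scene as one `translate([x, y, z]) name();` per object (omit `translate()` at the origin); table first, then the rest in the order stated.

table();
translate([194, 257, 737]) spool();
translate([169, -569, 0]) stool();
translate([169, 1107, 0]) stool();
translate([-531, 269, 0]) stool();
translate([869, 269, 0]) stool();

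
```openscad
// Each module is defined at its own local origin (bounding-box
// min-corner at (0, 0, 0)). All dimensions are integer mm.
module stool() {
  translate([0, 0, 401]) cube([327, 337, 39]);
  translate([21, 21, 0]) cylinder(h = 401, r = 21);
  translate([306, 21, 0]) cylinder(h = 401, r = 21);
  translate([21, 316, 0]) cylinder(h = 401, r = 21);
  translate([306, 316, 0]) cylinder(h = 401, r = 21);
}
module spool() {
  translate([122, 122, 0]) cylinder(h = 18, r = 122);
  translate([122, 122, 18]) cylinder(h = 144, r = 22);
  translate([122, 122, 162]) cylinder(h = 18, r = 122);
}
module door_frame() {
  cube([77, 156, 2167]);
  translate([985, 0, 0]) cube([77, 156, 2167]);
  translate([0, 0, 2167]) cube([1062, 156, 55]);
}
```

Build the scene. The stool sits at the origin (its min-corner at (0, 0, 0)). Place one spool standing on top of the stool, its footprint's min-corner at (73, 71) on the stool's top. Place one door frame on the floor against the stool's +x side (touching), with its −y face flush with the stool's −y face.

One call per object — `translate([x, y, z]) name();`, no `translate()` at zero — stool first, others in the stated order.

stool();
translate([73, 71, 440]) spool();
translate([327, 0, 0]) door_frame();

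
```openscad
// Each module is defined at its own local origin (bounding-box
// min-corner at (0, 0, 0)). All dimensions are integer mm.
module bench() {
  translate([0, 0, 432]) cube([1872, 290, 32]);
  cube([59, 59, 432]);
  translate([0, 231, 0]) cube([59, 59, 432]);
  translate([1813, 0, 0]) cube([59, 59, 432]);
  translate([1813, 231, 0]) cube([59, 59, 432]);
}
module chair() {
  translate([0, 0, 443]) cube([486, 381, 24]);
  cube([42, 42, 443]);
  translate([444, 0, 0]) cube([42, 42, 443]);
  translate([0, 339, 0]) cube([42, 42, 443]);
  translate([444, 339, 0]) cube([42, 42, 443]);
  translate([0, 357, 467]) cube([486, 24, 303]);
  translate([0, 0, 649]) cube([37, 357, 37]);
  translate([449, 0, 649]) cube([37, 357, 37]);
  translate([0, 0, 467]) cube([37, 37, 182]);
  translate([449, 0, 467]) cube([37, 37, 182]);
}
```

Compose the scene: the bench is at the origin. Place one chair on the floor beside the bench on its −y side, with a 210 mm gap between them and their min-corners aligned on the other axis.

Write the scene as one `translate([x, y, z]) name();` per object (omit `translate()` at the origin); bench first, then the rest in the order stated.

bench();
translate([0, -591, 0]) chair();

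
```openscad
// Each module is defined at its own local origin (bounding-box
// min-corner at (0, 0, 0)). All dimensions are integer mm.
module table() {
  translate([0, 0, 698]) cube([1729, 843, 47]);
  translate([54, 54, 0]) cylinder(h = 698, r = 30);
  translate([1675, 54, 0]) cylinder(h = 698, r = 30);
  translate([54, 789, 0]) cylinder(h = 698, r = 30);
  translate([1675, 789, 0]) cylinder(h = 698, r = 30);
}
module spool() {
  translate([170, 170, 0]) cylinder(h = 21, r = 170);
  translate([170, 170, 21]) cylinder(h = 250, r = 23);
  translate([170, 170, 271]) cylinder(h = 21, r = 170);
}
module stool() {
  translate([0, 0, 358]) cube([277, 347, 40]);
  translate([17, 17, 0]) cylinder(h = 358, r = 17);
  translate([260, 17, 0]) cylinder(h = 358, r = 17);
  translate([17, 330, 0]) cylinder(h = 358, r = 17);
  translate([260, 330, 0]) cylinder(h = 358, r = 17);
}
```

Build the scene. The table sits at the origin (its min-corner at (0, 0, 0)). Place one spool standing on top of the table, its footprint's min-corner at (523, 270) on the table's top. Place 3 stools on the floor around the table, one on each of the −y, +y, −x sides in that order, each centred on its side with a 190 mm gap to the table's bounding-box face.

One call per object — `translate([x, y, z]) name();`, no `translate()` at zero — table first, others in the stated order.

table();
translate([523, 270, 745]) spool();
translate([726, -537, 0]) stool();
translate([726, 1033, 0]) stool();
translate([-467, 248, 0]) stool();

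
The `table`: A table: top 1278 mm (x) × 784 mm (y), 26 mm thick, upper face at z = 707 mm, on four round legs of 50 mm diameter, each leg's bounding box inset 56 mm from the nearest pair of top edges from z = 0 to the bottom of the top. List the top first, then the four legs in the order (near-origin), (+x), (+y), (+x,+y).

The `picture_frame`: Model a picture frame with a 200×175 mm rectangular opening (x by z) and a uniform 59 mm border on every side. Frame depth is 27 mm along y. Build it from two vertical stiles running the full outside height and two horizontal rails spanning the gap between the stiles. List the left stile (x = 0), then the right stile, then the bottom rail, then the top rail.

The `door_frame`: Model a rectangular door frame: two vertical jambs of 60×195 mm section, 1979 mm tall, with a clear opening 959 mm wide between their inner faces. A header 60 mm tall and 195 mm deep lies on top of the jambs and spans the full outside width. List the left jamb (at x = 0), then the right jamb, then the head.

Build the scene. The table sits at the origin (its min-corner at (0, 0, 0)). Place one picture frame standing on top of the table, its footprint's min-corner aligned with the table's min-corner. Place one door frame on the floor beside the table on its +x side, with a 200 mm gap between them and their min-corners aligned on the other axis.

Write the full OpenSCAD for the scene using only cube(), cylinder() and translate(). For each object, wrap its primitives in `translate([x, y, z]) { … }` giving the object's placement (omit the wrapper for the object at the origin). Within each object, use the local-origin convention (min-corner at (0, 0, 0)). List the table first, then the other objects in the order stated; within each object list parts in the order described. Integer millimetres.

translate([0, 0, 681]) cube([1278, 784, 26]);
translate([81, 81, 0]) cylinder(h = 681, r = 25);
translate([1197, 81, 0]) cylinder(h = 681, r = 25);
translate([81, 703, 0]) cylinder(h = 681, r = 25);
translate([1197, 703, 0]) cylinder(h = 681, r = 25);
translate([0, 0, 707]) {
  cube([59, 27, 293]);
  translate([259, 0, 0]) cube([59, 27, 293]);
  translate([59, 0, 0]) cube([200, 27, 59]);
  translate([59, 0, 234]) cube([200, 27, 59]);
}
translate([1478, 0, 0]) {
  cube([60, 195, 1979]);
  translate([1019, 0, 0]) cube([60, 195, 1979]);
  translate([0, 0, 1979]) cube([1079, 195, 60]);
}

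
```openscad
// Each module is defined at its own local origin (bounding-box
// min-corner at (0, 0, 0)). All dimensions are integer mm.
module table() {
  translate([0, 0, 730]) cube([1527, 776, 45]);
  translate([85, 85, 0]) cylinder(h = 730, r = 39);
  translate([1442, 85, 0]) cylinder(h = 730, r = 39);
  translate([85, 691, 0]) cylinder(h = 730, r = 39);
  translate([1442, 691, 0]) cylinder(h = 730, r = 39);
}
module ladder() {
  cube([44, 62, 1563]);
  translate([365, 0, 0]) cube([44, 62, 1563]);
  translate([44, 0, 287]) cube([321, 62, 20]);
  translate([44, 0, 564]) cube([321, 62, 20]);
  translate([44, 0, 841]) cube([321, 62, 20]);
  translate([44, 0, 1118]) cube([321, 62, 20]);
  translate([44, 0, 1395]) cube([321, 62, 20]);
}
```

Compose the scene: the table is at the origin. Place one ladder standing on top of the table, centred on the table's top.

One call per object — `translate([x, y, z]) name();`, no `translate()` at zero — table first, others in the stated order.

table();
translate([559, 357, 775]) ladder();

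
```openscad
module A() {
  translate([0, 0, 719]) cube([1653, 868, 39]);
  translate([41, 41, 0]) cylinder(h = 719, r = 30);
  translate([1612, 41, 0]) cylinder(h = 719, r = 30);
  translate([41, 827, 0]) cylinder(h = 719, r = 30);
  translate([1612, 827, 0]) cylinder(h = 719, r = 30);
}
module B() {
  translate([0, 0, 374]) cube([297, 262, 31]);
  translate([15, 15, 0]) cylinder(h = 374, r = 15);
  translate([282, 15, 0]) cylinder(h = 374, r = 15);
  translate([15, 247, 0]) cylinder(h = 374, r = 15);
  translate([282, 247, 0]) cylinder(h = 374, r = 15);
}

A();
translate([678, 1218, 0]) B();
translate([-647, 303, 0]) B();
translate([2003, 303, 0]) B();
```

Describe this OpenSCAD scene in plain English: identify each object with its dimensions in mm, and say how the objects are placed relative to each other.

A is a table with a 1653×868 mm rectangular top, 39 mm thick, top surface at z = 758 mm, supported by four round legs of 60 mm diameter, each leg's bounding box inset 11 mm from the nearest pair of top edges, running from the floor.

B is a four-legged stool. The seat is 297×262 mm, 31 mm thick, top at z = 405 mm. It stands on four round legs, each 30 mm in diameter, from z = 0 to the seat underside, each leg's axis is inset half a diameter from the nearest pair of seat edges (so the leg's bounding box is flush with the corner).

Three stools sit around the table at the +y, −x, +x sides.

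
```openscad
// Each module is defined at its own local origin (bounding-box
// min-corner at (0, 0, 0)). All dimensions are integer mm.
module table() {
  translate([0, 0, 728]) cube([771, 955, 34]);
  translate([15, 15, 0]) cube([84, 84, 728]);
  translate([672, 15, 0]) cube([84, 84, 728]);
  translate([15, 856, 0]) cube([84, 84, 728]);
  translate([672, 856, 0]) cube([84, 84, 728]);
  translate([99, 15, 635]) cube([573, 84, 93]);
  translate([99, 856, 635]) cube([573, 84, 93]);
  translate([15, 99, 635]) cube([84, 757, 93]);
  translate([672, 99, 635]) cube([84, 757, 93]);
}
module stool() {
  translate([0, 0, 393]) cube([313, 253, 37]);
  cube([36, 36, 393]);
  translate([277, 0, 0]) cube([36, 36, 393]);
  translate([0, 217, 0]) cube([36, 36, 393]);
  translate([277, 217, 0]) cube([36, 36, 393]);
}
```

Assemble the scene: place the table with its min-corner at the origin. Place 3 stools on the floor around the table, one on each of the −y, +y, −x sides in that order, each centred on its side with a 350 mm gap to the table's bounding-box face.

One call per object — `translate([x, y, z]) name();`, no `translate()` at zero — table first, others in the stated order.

table();
translate([229, -603, 0]) stool();
translate([229, 1305, 0]) stool();
translate([-663, 351, 0]) stool();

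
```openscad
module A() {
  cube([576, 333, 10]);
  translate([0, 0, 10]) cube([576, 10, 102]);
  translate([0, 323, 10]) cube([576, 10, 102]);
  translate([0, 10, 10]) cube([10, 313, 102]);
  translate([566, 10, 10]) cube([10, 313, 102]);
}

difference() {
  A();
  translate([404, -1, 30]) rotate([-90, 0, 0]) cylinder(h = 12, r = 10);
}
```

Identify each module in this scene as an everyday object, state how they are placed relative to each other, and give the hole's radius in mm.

A is an open box. The open box has a circular hole through its front wall. The hole's radius is 10 mm.

The subtracted cylinder has r = 10 mm.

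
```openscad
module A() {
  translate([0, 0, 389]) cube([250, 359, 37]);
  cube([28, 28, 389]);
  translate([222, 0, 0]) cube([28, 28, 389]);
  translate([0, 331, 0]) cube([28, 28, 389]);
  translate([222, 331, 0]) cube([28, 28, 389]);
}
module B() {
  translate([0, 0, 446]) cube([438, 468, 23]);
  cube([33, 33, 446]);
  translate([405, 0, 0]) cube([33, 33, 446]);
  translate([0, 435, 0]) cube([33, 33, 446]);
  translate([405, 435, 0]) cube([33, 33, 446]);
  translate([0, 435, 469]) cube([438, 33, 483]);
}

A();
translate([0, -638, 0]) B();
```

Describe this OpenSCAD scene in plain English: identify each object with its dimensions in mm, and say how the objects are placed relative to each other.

A is a simple wooden stool: a rectangular seat 250 mm (x) by 359 mm (y), 37 mm thick, top face at z = 426 mm, on four square legs, each 28×28 mm in cross-section. The legs rest on z = 0, each flush with a corner of the seat.

B is a chair: 438×468 mm seat, 23 mm thick, top at z = 469 mm, on four 33 mm square corner legs flush with the seat edges. A 33 mm thick backrest slab spans the full seat width, extending 483 mm above the seat top, its back face flush with the seat's +y edge.

The chair is on the floor beside the stool on its −y side.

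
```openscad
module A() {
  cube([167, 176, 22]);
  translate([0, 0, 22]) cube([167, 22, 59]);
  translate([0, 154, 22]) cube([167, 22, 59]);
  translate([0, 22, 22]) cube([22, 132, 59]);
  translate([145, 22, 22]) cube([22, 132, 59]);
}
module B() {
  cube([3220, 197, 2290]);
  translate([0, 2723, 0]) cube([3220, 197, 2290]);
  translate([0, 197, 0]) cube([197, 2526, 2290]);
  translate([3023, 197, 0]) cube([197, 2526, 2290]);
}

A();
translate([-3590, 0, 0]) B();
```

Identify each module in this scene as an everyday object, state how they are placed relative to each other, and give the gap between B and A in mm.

A is an open box. B is a house frame. The house frame is on the floor beside the open box on its −x side. The gap between the house frame and the open box is 370 mm.

The house frame's nearest face is 370 mm from the open box's −x face.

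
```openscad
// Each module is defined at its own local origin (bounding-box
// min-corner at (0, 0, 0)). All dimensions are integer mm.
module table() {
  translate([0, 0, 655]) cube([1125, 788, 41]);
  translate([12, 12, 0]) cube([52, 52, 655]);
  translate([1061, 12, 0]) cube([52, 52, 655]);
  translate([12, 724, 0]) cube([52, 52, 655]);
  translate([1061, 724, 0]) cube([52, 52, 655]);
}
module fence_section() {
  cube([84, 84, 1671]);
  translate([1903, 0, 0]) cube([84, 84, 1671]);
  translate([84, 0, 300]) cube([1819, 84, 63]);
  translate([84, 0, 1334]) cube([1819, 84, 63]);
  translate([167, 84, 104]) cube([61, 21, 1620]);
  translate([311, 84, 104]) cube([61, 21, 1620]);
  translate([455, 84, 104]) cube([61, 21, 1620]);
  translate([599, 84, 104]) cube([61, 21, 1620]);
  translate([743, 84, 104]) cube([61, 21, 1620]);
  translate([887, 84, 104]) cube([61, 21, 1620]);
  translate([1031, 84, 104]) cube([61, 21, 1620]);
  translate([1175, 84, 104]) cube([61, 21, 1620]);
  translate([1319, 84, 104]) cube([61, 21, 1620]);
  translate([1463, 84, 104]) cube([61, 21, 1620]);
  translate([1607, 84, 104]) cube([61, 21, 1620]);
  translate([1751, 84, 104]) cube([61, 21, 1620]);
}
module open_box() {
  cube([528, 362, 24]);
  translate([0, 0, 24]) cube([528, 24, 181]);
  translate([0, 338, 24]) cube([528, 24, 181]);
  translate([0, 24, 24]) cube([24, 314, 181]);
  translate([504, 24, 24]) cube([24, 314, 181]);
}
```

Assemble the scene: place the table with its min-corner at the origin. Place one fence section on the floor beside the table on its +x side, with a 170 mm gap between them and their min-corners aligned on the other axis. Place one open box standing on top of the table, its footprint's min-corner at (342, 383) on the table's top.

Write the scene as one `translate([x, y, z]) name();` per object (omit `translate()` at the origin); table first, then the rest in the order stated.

table();
translate([1295, 0, 0]) fence_section();
translate([342, 383, 696]) open_box();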